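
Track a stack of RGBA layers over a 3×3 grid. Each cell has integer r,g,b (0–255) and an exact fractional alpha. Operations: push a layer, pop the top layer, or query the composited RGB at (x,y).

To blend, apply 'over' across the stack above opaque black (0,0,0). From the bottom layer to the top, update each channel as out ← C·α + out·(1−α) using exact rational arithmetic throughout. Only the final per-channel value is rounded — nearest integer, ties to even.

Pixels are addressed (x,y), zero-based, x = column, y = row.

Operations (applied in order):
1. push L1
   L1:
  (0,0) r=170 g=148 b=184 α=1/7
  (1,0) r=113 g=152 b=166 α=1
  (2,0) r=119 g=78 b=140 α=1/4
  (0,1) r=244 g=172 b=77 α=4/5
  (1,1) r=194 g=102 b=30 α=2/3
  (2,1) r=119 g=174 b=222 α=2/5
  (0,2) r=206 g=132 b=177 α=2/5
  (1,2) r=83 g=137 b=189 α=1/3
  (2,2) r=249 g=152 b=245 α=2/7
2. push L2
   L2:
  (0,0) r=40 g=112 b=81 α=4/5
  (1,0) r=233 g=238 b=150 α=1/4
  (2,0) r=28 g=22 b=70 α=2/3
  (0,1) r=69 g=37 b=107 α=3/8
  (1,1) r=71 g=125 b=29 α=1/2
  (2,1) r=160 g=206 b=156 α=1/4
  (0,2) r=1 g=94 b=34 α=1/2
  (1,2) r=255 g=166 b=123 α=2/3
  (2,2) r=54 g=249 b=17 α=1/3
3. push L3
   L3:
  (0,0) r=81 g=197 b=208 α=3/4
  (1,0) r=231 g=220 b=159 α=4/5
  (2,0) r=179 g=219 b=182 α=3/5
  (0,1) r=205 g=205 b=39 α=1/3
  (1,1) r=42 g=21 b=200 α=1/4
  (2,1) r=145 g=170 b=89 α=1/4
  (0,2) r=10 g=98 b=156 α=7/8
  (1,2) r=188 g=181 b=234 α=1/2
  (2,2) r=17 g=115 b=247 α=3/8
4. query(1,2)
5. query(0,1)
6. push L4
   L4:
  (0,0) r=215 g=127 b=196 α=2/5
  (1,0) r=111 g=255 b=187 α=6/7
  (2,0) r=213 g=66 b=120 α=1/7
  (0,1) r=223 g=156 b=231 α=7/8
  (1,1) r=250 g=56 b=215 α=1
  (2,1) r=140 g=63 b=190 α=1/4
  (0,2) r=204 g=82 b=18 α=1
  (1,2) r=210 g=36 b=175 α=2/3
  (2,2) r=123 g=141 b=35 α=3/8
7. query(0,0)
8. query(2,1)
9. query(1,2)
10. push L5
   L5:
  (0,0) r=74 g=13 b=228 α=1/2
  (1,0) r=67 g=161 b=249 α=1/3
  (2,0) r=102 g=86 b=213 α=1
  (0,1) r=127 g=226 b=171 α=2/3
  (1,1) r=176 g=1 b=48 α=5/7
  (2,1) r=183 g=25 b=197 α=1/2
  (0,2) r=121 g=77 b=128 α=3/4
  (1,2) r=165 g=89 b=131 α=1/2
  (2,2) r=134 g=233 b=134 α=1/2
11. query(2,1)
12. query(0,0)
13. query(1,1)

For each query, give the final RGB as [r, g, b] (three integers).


at x=1,y=2 over L1,L2,L3:
after L1 α=1/3: [83/3, 137/3, 63]
after L2 α=2/3: [1613/9, 1133/9, 103]
after L3 α=1/2: [3305/18, 1381/9, 337/2]
rounded: [184, 153, 168]

at x=0,y=1 over L1,L2,L3:
after L1 α=4/5: [976/5, 688/5, 308/5]
after L2 α=3/8: [1183/8, 799/8, 629/8]
after L3 α=1/3: [2003/12, 1619/12, 785/12]
= [167, 135, 65]

query (0,0) [L1,L2,L3,L4] — begin 0,0,0
L1 α=1/7: [170/7, 148/7, 184/7]
L2 α=4/5: [258/7, 3284/35, 2452/35]
L3 α=3/4: [1959/28, 23969/140, 6073/35]
L4 α=2/5: [17917/140, 107467/700, 31939/175]
= [128, 154, 183]

query (2,1) [L1,L2,L3,L4] — begin 0,0,0
+L1 (α=2/5) → [238/5, 348/5, 444/5]
+L2 (α=1/4) → [757/10, 1037/10, 528/5]
+L3 (α=1/4) → [3721/40, 4811/40, 2029/20]
+L4 (α=1/4) → [16763/160, 16953/160, 9887/80]
= [105, 106, 124]

(1,2) stack=L1,L2,L3,L4; from [0,0,0]:
+L1 (α=1/3) → [83/3, 137/3, 63]
+L2 (α=2/3) → [1613/9, 1133/9, 103]
+L3 (α=1/2) → [3305/18, 1381/9, 337/2]
+L4 (α=2/3) → [10865/54, 2029/27, 1037/6]
= [201, 75, 173]

at x=2,y=1 over L1,L2,L3,L4,L5:
after L1 α=2/5: [238/5, 348/5, 444/5]
after L2 α=1/4: [757/10, 1037/10, 528/5]
after L3 α=1/4: [3721/40, 4811/40, 2029/20]
after L4 α=1/4: [16763/160, 16953/160, 9887/80]
after L5 α=1/2: [46043/320, 20953/320, 25647/160]
→ [144, 65, 160]

(0,0) stack=L1,L2,L3,L4,L5; from [0,0,0]:
+L1 (α=1/7) → [170/7, 148/7, 184/7]
+L2 (α=4/5) → [258/7, 3284/35, 2452/35]
+L3 (α=3/4) → [1959/28, 23969/140, 6073/35]
+L4 (α=2/5) → [17917/140, 107467/700, 31939/175]
+L5 (α=1/2) → [28277/280, 116567/1400, 71839/350]
→ [101, 83, 205]

at x=1,y=1 over L1,L2,L3,L4,L5:
L1 α=2/3: [388/3, 68, 20]
L2 α=1/2: [601/6, 193/2, 49/2]
L3 α=1/4: [685/8, 621/8, 547/8]
L4 α=1: [250, 56, 215]
L5 α=5/7: [1380/7, 117/7, 670/7]
= [197, 17, 96]


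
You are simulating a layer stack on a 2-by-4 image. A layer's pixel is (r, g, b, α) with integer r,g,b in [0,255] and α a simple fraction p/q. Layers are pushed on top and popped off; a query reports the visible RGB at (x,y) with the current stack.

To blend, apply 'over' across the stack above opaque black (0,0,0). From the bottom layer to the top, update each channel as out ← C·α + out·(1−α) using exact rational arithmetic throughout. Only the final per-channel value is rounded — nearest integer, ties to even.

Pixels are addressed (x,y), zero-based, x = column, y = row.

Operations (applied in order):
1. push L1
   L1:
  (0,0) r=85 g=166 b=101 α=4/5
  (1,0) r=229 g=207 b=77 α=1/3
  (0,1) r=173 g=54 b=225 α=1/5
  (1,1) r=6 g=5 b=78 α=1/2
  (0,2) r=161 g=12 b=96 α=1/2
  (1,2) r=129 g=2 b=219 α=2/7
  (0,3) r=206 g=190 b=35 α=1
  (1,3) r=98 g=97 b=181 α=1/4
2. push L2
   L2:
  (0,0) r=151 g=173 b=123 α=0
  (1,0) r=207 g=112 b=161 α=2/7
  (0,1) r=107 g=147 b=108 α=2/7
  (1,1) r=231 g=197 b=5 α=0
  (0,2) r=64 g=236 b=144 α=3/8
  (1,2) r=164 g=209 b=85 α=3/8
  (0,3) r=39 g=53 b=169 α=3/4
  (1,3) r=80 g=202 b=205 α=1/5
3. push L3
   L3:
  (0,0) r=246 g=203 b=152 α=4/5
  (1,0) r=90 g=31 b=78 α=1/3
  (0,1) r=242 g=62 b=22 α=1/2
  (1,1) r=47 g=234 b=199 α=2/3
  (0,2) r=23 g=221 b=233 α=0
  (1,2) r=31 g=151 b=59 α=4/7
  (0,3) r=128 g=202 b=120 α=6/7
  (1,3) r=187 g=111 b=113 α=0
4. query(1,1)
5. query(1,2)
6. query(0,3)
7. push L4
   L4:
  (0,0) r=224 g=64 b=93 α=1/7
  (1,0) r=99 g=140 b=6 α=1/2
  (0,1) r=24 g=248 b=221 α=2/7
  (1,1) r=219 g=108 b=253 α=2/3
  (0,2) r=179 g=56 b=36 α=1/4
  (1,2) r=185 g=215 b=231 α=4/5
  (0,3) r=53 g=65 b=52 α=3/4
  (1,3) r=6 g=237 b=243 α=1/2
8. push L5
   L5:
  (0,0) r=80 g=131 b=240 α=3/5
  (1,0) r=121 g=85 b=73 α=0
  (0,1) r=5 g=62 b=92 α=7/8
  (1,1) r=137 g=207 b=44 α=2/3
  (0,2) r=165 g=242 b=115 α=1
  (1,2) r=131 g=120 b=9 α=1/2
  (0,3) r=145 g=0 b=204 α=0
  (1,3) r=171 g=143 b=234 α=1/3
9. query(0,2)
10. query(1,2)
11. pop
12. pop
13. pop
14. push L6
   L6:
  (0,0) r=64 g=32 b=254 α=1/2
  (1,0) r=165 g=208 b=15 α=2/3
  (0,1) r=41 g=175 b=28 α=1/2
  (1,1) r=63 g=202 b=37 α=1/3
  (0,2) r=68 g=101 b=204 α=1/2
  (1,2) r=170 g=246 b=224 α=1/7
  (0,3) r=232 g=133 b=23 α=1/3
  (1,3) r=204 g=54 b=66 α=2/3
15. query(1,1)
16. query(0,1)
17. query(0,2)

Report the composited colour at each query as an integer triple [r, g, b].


query (1,1) [L1,L2,L3] — begin 0,0,0
+L1 (α=1/2) → [3, 5/2, 39]
+L2 (α=0) → [3, 5/2, 39]
+L3 (α=2/3) → [97/3, 941/6, 437/3]
= [32, 157, 146]

at x=1,y=2 over L1,L2,L3:
after L1 α=2/7: [258/7, 4/7, 438/7]
after L2 α=3/8: [2367/28, 4409/56, 3975/56]
after L3 α=4/7: [10573/196, 47051/392, 25141/392]
→ [54, 120, 64]

(0,3) stack=L1,L2,L3; from [0,0,0]:
+L1 (α=1) → [206, 190, 35]
+L2 (α=3/4) → [323/4, 349/4, 271/2]
+L3 (α=6/7) → [485/4, 5197/28, 1711/14]
→ [121, 186, 122]

(0,2) stack=L1,L2,L3,L4,L5; from [0,0,0]:
L1 α=1/2: [161/2, 6, 48]
L2 α=3/8: [1189/16, 369/4, 84]
L3 α=0: [1189/16, 369/4, 84]
L4 α=1/4: [6431/64, 1331/16, 72]
L5 α=1: [165, 242, 115]
rounded: [165, 242, 115]

query (1,2) [L1,L2,L3,L4,L5] — begin 0,0,0
+L1 (α=2/7) → [258/7, 4/7, 438/7]
+L2 (α=3/8) → [2367/28, 4409/56, 3975/56]
+L3 (α=4/7) → [10573/196, 47051/392, 25141/392]
+L4 (α=4/5) → [155613/980, 384171/1960, 387349/1960]
+L5 (α=1/2) → [283993/1960, 619371/3920, 404989/3920]
rounded: [145, 158, 103]

(1,1) stack=L1,L2,L6; from [0,0,0]:
L1 α=1/2: [3, 5/2, 39]
L2 α=0: [3, 5/2, 39]
L6 α=1/3: [23, 69, 115/3]
= [23, 69, 38]

at x=0,y=1 over L1,L2,L6:
L1 α=1/5: [173/5, 54/5, 45]
L2 α=2/7: [387/7, 348/7, 63]
L6 α=1/2: [337/7, 1573/14, 91/2]
→ [48, 112, 46]

query (0,2) [L1,L2,L6] — begin 0,0,0
after L1 α=1/2: [161/2, 6, 48]
after L2 α=3/8: [1189/16, 369/4, 84]
after L6 α=1/2: [2277/32, 773/8, 144]
= [71, 97, 144]


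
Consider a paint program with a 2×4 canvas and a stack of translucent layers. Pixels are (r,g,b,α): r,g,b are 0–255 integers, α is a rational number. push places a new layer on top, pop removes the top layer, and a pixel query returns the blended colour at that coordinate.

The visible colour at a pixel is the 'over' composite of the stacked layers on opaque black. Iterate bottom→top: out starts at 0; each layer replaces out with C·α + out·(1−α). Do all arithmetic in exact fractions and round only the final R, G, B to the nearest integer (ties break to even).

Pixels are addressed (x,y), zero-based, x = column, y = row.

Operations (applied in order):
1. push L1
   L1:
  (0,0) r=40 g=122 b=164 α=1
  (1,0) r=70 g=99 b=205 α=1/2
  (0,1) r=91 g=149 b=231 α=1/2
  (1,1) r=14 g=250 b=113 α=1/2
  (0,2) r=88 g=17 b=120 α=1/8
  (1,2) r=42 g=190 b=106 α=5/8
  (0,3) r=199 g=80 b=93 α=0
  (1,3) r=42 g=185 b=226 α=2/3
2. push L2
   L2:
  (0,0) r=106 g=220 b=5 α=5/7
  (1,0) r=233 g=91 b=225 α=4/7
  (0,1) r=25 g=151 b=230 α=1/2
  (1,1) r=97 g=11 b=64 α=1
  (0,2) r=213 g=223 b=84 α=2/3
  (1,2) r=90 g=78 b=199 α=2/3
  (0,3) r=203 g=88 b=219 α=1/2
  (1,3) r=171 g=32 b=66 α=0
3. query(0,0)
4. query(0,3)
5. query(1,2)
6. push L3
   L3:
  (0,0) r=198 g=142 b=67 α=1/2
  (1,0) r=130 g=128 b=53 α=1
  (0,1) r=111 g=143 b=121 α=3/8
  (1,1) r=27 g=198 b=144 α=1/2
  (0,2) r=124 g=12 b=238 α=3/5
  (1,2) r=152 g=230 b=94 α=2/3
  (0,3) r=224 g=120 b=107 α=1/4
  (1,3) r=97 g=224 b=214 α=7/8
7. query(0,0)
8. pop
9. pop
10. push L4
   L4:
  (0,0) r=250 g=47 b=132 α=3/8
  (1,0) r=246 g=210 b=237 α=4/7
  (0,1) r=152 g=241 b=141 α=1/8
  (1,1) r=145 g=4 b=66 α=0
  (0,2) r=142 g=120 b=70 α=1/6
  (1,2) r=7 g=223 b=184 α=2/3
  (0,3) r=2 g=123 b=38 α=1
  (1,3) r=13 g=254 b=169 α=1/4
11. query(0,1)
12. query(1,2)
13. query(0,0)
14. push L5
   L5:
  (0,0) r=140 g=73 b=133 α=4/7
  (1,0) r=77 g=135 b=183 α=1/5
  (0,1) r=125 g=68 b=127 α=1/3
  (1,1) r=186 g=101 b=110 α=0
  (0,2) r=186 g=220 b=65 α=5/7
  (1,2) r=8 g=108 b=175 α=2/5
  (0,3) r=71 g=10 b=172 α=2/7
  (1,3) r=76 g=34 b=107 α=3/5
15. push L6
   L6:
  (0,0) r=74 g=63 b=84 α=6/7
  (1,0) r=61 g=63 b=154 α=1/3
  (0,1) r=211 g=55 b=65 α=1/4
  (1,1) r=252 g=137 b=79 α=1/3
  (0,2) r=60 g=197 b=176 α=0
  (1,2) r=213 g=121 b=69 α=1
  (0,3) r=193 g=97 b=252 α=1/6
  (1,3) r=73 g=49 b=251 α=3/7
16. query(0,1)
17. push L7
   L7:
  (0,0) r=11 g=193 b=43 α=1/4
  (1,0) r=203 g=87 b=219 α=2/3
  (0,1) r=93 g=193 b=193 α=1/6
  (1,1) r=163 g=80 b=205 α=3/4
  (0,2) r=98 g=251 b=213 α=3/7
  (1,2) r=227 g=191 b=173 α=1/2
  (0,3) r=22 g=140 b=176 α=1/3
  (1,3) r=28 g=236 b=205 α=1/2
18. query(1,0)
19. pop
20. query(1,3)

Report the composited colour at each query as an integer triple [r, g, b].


(0,0) stack=L1,L2; from [0,0,0]:
after L1 α=1: [40, 122, 164]
after L2 α=5/7: [610/7, 192, 353/7]
→ [87, 192, 50]

query (0,3) [L1,L2] — begin 0,0,0
after L1 α=0: [0, 0, 0]
after L2 α=1/2: [203/2, 44, 219/2]
→ [102, 44, 110]

(1,2) stack=L1,L2; from [0,0,0]:
L1 α=5/8: [105/4, 475/4, 265/4]
L2 α=2/3: [275/4, 1099/12, 619/4]
→ [69, 92, 155]

query (0,0) [L1,L2,L3] — begin 0,0,0
L1 α=1: [40, 122, 164]
L2 α=5/7: [610/7, 192, 353/7]
L3 α=1/2: [998/7, 167, 411/7]
→ [143, 167, 59]

(0,1) stack=L1,L4; from [0,0,0]:
+L1 (α=1/2) → [91/2, 149/2, 231/2]
+L4 (α=1/8) → [941/16, 1525/16, 1899/16]
→ [59, 95, 119]

at x=1,y=2 over L1,L4:
after L1 α=5/8: [105/4, 475/4, 265/4]
after L4 α=2/3: [161/12, 753/4, 579/4]
= [13, 188, 145]

query (0,0) [L1,L4] — begin 0,0,0
after L1 α=1: [40, 122, 164]
after L4 α=3/8: [475/4, 751/8, 152]
→ [119, 94, 152]

at x=0,y=1 over L1,L4,L5,L6:
after L1 α=1/2: [91/2, 149/2, 231/2]
after L4 α=1/8: [941/16, 1525/16, 1899/16]
after L5 α=1/3: [647/8, 2069/24, 2915/24]
after L6 α=1/4: [3629/32, 2509/32, 3435/32]
rounded: [113, 78, 107]

(1,0) stack=L1,L4,L5,L6,L7; from [0,0,0]:
+L1 (α=1/2) → [35, 99/2, 205/2]
+L4 (α=4/7) → [1089/7, 1977/14, 2511/14]
+L5 (α=1/5) → [979/7, 4899/35, 6303/35]
+L6 (α=1/3) → [795/7, 4001/35, 17996/105]
+L7 (α=2/3) → [3637/21, 10091/105, 63986/315]
→ [173, 96, 203]

query (1,3) [L1,L4,L5,L6] — begin 0,0,0
after L1 α=2/3: [28, 370/3, 452/3]
after L4 α=1/4: [97/4, 156, 621/4]
after L5 α=3/5: [553/10, 414/5, 1263/10]
after L6 α=3/7: [2201/35, 2391/35, 6291/35]
rounded: [63, 68, 180]


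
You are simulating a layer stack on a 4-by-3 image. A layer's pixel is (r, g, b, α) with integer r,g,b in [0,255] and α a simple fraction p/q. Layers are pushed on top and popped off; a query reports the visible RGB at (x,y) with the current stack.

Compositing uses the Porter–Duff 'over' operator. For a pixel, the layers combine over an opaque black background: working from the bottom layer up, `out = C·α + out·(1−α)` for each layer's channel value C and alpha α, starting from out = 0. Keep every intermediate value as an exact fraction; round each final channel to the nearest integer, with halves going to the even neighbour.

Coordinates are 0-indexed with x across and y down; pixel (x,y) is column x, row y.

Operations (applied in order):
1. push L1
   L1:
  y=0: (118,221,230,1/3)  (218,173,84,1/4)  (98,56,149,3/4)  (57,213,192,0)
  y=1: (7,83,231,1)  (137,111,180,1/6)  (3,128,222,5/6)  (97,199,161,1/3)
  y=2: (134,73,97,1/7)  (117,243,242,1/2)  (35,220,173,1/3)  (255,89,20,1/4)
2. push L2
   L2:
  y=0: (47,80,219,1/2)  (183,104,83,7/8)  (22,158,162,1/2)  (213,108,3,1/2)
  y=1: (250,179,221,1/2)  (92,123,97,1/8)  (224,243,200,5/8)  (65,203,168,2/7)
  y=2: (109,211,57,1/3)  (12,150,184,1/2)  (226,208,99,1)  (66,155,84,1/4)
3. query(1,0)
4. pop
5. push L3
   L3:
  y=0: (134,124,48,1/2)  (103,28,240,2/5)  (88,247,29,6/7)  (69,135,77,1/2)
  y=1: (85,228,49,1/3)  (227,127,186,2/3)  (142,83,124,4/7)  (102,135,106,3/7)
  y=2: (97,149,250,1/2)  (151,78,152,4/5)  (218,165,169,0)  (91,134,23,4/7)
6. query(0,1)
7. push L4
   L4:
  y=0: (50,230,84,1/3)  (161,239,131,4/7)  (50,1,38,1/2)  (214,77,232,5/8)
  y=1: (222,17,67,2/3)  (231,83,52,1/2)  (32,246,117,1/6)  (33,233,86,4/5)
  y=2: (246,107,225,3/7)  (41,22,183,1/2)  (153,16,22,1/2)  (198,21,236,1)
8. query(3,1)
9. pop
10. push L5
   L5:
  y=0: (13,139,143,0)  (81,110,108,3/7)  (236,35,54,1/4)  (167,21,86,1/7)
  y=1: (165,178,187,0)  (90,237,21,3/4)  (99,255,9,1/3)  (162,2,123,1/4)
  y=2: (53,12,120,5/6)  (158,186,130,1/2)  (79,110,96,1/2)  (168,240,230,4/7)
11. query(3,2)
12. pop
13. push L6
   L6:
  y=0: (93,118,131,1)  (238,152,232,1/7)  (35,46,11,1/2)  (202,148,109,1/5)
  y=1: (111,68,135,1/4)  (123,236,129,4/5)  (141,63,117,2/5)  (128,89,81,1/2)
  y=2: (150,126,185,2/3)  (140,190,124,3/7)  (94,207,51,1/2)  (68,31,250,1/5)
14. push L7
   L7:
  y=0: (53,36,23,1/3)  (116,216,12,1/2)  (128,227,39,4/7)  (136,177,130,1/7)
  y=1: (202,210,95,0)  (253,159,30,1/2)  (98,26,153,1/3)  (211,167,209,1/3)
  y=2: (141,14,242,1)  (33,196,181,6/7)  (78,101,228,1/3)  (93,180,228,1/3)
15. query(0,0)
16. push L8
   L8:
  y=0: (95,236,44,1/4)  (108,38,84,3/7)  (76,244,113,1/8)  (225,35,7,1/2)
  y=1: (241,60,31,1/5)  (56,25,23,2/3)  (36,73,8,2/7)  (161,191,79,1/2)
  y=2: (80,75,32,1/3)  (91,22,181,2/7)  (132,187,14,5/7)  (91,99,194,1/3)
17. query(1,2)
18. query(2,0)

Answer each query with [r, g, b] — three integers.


at x=1,y=0 over L1,L2:
+L1 (α=1/4) → [109/2, 173/4, 21]
+L2 (α=7/8) → [2671/16, 3085/32, 301/4]
→ [167, 96, 75]

at x=0,y=1 over L1,L3:
+L1 (α=1) → [7, 83, 231]
+L3 (α=1/3) → [33, 394/3, 511/3]
→ [33, 131, 170]

at x=3,y=1 over L1,L3,L4:
L1 α=1/3: [97/3, 199/3, 161/3]
L3 α=3/7: [1306/21, 2011/21, 1598/21]
L4 α=4/5: [4078/105, 21583/105, 8822/105]
→ [39, 206, 84]

at x=3,y=2 over L1,L3,L5:
after L1 α=1/4: [255/4, 89/4, 5]
after L3 α=4/7: [2221/28, 2411/28, 107/7]
after L5 α=4/7: [25479/196, 34113/196, 6761/49]
rounded: [130, 174, 138]

query (0,0) [L1,L3,L6,L7] — begin 0,0,0
+L1 (α=1/3) → [118/3, 221/3, 230/3]
+L3 (α=1/2) → [260/3, 593/6, 187/3]
+L6 (α=1) → [93, 118, 131]
+L7 (α=1/3) → [239/3, 272/3, 95]
= [80, 91, 95]

at x=1,y=2 over L1,L3,L6,L7,L8:
after L1 α=1/2: [117/2, 243/2, 121]
after L3 α=4/5: [265/2, 867/10, 729/5]
after L6 α=3/7: [950/7, 4584/35, 4776/35]
after L7 α=6/7: [2336/49, 45744/245, 42786/245]
after L8 α=2/7: [20598/343, 47900/343, 60524/343]
→ [60, 140, 176]

at x=2,y=0 over L1,L3,L6,L7,L8:
after L1 α=3/4: [147/2, 42, 447/4]
after L3 α=6/7: [1203/14, 1524/7, 1143/28]
after L6 α=1/2: [1693/28, 923/7, 1451/56]
after L7 α=4/7: [19415/196, 9125/49, 13089/392]
after L8 α=1/8: [21543/224, 10833/56, 19417/448]
rounded: [96, 193, 43]


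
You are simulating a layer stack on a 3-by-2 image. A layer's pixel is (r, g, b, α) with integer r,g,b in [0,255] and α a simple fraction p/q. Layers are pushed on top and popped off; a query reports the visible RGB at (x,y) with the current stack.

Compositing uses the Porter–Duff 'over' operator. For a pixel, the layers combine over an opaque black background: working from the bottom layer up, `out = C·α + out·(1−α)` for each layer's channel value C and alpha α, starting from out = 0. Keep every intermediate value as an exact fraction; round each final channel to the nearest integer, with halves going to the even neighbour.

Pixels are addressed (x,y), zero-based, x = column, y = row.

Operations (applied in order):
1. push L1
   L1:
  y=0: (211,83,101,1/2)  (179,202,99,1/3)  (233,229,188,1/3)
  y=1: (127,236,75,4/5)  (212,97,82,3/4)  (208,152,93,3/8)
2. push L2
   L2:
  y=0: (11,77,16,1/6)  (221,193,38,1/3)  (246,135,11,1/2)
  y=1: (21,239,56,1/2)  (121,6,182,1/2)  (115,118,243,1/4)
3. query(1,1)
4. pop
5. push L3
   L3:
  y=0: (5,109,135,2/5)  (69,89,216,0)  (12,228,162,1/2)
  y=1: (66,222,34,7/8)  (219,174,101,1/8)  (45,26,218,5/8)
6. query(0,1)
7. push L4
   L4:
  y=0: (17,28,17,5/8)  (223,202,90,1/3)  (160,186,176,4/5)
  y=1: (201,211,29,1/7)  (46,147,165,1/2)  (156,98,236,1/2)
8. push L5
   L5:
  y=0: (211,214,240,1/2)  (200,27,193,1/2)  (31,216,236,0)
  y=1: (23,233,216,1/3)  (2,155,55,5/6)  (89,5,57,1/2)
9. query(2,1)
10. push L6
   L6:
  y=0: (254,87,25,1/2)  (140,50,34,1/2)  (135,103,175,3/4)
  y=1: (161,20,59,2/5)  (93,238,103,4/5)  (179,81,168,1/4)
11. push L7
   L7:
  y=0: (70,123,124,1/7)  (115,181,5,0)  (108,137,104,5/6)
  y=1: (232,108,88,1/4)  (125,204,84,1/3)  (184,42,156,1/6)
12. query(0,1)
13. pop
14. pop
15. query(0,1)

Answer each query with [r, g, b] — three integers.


at x=1,y=1 over L1,L2:
L1 α=3/4: [159, 291/4, 123/2]
L2 α=1/2: [140, 315/8, 487/4]
= [140, 39, 122]

query (0,1) [L1,L3] — begin 0,0,0
after L1 α=4/5: [508/5, 944/5, 60]
after L3 α=7/8: [1409/20, 4357/20, 149/4]
rounded: [70, 218, 37]

(2,1) stack=L1,L3,L4,L5; from [0,0,0]:
+L1 (α=3/8) → [78, 57, 279/8]
+L3 (α=5/8) → [459/8, 301/8, 9557/64]
+L4 (α=1/2) → [1707/16, 1085/16, 24661/128]
+L5 (α=1/2) → [3131/32, 1165/32, 31957/256]
rounded: [98, 36, 125]

query (0,1) [L1,L3,L4,L5,L6,L7] — begin 0,0,0
+L1 (α=4/5) → [508/5, 944/5, 60]
+L3 (α=7/8) → [1409/20, 4357/20, 149/4]
+L4 (α=1/7) → [891/10, 15181/70, 505/14]
+L5 (α=1/3) → [1006/15, 23336/105, 2017/21]
+L6 (α=2/5) → [2616/25, 24736/175, 2843/35]
+L7 (α=1/4) → [3412/25, 23277/175, 11609/140]
= [136, 133, 83]

at x=0,y=1 over L1,L3,L4,L5:
+L1 (α=4/5) → [508/5, 944/5, 60]
+L3 (α=7/8) → [1409/20, 4357/20, 149/4]
+L4 (α=1/7) → [891/10, 15181/70, 505/14]
+L5 (α=1/3) → [1006/15, 23336/105, 2017/21]
→ [67, 222, 96]


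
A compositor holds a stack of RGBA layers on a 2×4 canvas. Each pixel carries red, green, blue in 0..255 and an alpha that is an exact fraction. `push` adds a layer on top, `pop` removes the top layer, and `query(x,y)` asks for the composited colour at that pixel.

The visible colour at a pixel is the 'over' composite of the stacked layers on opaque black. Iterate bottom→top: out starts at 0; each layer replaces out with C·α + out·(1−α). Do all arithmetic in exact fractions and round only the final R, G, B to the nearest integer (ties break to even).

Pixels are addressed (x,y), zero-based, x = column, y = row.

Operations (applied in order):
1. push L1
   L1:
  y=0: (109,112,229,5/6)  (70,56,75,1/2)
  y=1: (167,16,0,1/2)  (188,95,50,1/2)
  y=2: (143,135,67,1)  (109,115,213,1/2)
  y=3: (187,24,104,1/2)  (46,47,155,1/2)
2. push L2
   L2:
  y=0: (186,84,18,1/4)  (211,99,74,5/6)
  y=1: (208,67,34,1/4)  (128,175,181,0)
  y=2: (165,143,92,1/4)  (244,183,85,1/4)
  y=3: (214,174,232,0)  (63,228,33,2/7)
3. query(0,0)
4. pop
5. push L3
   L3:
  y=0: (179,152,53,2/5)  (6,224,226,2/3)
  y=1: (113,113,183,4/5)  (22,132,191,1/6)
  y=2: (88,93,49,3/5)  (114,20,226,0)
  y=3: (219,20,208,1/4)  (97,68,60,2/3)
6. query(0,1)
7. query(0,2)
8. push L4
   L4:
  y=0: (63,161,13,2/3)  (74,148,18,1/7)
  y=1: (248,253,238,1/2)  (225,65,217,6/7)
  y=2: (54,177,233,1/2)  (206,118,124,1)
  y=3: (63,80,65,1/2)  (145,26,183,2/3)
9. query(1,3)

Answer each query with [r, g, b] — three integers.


query (0,0) [L1,L2] — begin 0,0,0
+L1 (α=5/6) → [545/6, 280/3, 1145/6]
+L2 (α=1/4) → [917/8, 91, 1181/8]
= [115, 91, 148]

at x=0,y=1 over L1,L3:
+L1 (α=1/2) → [167/2, 8, 0]
+L3 (α=4/5) → [1071/10, 92, 732/5]
→ [107, 92, 146]

query (0,2) [L1,L3] — begin 0,0,0
after L1 α=1: [143, 135, 67]
after L3 α=3/5: [110, 549/5, 281/5]
= [110, 110, 56]

(1,3) stack=L1,L3,L4; from [0,0,0]:
+L1 (α=1/2) → [23, 47/2, 155/2]
+L3 (α=2/3) → [217/3, 319/6, 395/6]
+L4 (α=2/3) → [1087/9, 631/18, 2591/18]
= [121, 35, 144]


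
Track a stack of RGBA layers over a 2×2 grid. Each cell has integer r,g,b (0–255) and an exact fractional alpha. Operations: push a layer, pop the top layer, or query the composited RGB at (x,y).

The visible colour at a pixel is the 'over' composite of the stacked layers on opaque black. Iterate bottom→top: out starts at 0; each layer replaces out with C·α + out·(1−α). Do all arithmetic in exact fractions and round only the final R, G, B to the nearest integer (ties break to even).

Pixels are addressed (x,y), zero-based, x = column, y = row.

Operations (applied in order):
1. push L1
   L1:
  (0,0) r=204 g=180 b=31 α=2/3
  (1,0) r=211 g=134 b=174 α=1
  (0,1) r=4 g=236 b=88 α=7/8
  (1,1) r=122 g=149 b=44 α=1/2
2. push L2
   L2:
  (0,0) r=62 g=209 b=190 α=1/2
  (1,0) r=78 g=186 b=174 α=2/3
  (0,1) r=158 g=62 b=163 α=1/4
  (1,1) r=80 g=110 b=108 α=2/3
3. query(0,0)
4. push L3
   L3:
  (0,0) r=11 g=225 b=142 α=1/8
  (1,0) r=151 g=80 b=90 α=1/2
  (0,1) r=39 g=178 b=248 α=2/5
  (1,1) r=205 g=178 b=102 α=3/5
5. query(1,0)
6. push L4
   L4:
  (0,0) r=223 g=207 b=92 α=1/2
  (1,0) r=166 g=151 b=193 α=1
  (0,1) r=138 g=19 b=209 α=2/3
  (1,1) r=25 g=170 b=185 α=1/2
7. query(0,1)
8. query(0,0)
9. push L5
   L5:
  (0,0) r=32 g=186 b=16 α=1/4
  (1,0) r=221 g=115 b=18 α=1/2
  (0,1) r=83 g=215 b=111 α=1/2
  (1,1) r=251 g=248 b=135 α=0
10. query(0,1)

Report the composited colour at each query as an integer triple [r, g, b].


query (0,0) [L1,L2] — begin 0,0,0
after L1 α=2/3: [136, 120, 62/3]
after L2 α=1/2: [99, 329/2, 316/3]
= [99, 164, 105]

(1,0) stack=L1,L2,L3; from [0,0,0]:
L1 α=1: [211, 134, 174]
L2 α=2/3: [367/3, 506/3, 174]
L3 α=1/2: [410/3, 373/3, 132]
→ [137, 124, 132]

query (0,1) [L1,L2,L3,L4] — begin 0,0,0
+L1 (α=7/8) → [7/2, 413/2, 77]
+L2 (α=1/4) → [337/8, 1363/8, 197/2]
+L3 (α=2/5) → [327/8, 6937/40, 1583/10]
+L4 (α=2/3) → [845/8, 2819/40, 1921/10]
→ [106, 70, 192]

at x=0,y=0 over L1,L2,L3,L4:
+L1 (α=2/3) → [136, 120, 62/3]
+L2 (α=1/2) → [99, 329/2, 316/3]
+L3 (α=1/8) → [88, 2753/16, 1319/12]
+L4 (α=1/2) → [311/2, 6065/32, 2423/24]
= [156, 190, 101]

(0,1) stack=L1,L2,L3,L4,L5; from [0,0,0]:
L1 α=7/8: [7/2, 413/2, 77]
L2 α=1/4: [337/8, 1363/8, 197/2]
L3 α=2/5: [327/8, 6937/40, 1583/10]
L4 α=2/3: [845/8, 2819/40, 1921/10]
L5 α=1/2: [1509/16, 11419/80, 3031/20]
= [94, 143, 152]


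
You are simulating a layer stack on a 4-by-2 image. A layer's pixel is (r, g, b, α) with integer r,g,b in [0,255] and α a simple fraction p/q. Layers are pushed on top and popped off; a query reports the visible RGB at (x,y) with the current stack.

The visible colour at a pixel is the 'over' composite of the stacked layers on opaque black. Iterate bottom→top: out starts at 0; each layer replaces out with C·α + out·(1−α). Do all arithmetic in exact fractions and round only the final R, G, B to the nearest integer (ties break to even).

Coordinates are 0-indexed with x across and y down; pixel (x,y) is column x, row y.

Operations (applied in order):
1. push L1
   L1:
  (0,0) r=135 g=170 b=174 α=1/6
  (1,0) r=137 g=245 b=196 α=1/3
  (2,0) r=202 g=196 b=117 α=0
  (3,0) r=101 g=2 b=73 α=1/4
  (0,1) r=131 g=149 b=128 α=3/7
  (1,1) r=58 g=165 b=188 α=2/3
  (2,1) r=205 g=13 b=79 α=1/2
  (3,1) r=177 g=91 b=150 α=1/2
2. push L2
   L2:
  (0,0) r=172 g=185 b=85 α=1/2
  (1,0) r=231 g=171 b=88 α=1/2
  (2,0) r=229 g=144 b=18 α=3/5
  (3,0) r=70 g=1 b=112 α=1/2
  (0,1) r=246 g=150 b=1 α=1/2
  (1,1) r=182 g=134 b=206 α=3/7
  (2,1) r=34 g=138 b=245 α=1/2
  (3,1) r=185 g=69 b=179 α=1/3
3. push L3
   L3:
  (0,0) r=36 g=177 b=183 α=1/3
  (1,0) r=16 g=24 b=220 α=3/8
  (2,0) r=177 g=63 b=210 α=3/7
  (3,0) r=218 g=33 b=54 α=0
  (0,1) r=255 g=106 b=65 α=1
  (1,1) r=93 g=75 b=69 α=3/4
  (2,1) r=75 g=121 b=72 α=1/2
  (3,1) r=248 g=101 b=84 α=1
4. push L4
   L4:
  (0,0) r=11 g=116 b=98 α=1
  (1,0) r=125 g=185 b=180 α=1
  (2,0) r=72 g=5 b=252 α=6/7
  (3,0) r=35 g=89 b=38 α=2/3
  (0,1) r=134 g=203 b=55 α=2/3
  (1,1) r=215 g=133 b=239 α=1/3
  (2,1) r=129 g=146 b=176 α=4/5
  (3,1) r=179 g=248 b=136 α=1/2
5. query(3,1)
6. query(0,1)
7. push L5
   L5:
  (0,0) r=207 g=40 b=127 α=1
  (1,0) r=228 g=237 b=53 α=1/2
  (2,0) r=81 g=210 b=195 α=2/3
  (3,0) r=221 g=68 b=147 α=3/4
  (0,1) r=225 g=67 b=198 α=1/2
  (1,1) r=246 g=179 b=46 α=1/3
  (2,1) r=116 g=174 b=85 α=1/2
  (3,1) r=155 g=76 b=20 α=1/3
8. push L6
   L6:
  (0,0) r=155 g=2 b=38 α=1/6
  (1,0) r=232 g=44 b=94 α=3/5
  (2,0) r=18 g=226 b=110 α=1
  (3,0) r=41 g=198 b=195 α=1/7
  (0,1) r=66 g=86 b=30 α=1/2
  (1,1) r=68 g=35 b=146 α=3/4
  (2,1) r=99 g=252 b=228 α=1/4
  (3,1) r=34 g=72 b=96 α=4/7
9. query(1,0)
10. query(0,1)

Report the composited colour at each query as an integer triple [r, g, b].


(3,1) stack=L1,L2,L3,L4; from [0,0,0]:
+L1 (α=1/2) → [177/2, 91/2, 75]
+L2 (α=1/3) → [362/3, 160/3, 329/3]
+L3 (α=1) → [248, 101, 84]
+L4 (α=1/2) → [427/2, 349/2, 110]
rounded: [214, 174, 110]

query (0,1) [L1,L2,L3,L4] — begin 0,0,0
L1 α=3/7: [393/7, 447/7, 384/7]
L2 α=1/2: [2115/14, 1497/14, 391/14]
L3 α=1: [255, 106, 65]
L4 α=2/3: [523/3, 512/3, 175/3]
rounded: [174, 171, 58]

at x=1,y=0 over L1,L2,L3,L4,L5,L6:
+L1 (α=1/3) → [137/3, 245/3, 196/3]
+L2 (α=1/2) → [415/3, 379/3, 230/3]
+L3 (α=3/8) → [2219/24, 2111/24, 1565/12]
+L4 (α=1) → [125, 185, 180]
+L5 (α=1/2) → [353/2, 211, 233/2]
+L6 (α=3/5) → [1049/5, 554/5, 103]
= [210, 111, 103]

query (0,1) [L1,L2,L3,L4,L5,L6] — begin 0,0,0
+L1 (α=3/7) → [393/7, 447/7, 384/7]
+L2 (α=1/2) → [2115/14, 1497/14, 391/14]
+L3 (α=1) → [255, 106, 65]
+L4 (α=2/3) → [523/3, 512/3, 175/3]
+L5 (α=1/2) → [599/3, 713/6, 769/6]
+L6 (α=1/2) → [797/6, 1229/12, 949/12]
→ [133, 102, 79]


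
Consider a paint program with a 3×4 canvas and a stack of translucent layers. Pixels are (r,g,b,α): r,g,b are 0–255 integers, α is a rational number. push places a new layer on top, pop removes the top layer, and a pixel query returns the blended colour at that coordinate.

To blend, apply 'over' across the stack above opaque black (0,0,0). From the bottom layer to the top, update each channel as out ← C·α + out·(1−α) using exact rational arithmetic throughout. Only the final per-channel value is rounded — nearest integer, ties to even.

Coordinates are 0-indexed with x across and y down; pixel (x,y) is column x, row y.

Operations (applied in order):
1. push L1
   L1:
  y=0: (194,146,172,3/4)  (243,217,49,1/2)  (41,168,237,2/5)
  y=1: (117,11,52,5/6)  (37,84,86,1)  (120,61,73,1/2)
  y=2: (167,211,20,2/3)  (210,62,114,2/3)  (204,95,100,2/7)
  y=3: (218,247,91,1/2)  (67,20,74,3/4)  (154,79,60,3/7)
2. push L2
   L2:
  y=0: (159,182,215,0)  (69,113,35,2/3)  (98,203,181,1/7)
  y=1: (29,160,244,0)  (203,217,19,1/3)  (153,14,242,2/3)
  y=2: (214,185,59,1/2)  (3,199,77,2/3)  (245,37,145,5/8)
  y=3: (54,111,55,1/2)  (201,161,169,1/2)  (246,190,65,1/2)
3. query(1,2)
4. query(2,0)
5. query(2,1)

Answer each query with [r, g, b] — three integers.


query (1,2) [L1,L2] — begin 0,0,0
after L1 α=2/3: [140, 124/3, 76]
after L2 α=2/3: [146/3, 1318/9, 230/3]
→ [49, 146, 77]

query (2,0) [L1,L2] — begin 0,0,0
+L1 (α=2/5) → [82/5, 336/5, 474/5]
+L2 (α=1/7) → [982/35, 433/5, 3749/35]
rounded: [28, 87, 107]

at x=2,y=1 over L1,L2:
+L1 (α=1/2) → [60, 61/2, 73/2]
+L2 (α=2/3) → [122, 39/2, 347/2]
= [122, 20, 174]


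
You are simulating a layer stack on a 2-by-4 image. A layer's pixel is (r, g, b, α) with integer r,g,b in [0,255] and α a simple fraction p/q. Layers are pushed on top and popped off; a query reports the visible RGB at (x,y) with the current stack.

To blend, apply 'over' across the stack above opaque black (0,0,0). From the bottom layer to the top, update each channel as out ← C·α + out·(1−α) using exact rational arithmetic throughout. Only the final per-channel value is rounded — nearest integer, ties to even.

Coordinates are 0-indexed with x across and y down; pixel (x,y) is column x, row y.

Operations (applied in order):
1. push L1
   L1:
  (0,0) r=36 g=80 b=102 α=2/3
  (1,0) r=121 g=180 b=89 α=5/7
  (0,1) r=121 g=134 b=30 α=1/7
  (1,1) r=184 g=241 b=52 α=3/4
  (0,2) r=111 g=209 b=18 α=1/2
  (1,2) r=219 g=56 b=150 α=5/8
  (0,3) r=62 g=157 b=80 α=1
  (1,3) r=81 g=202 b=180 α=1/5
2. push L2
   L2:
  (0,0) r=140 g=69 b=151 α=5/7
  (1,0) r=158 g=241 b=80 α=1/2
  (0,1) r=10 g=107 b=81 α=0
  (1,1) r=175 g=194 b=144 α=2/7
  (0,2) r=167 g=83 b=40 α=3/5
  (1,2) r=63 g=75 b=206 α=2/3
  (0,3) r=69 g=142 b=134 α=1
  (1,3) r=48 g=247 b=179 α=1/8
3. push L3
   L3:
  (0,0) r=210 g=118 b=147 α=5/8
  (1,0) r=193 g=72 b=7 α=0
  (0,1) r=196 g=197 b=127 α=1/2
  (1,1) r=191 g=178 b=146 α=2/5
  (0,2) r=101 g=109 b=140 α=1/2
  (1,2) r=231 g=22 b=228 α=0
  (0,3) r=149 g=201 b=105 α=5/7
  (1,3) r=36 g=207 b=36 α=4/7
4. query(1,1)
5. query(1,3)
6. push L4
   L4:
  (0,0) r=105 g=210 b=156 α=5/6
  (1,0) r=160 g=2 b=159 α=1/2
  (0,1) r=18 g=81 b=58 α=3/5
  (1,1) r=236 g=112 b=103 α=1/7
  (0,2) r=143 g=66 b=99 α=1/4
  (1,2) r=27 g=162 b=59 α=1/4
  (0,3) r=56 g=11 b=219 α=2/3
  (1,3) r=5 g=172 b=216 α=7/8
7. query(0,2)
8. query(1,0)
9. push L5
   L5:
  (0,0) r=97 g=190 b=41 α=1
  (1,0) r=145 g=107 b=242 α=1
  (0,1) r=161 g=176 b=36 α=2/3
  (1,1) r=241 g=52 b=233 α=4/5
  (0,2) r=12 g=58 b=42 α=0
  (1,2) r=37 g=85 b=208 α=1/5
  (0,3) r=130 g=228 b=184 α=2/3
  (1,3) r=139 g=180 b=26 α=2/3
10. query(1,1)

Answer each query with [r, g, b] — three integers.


query (1,1) [L1,L2,L3] — begin 0,0,0
+L1 (α=3/4) → [138, 723/4, 39]
+L2 (α=2/7) → [1040/7, 5167/28, 69]
+L3 (α=2/5) → [5794/35, 25469/140, 499/5]
→ [166, 182, 100]

(1,3) stack=L1,L2,L3; from [0,0,0]:
after L1 α=1/5: [81/5, 202/5, 36]
after L2 α=1/8: [807/40, 2649/40, 431/8]
after L3 α=4/7: [8181/280, 41067/280, 2445/56]
→ [29, 147, 44]

(0,2) stack=L1,L2,L3,L4; from [0,0,0]:
+L1 (α=1/2) → [111/2, 209/2, 9]
+L2 (α=3/5) → [612/5, 458/5, 138/5]
+L3 (α=1/2) → [1117/10, 1003/10, 419/5]
+L4 (α=1/4) → [4781/40, 3669/40, 438/5]
= [120, 92, 88]

(1,0) stack=L1,L2,L3,L4; from [0,0,0]:
+L1 (α=5/7) → [605/7, 900/7, 445/7]
+L2 (α=1/2) → [1711/14, 2587/14, 1005/14]
+L3 (α=0) → [1711/14, 2587/14, 1005/14]
+L4 (α=1/2) → [3951/28, 2615/28, 3231/28]
= [141, 93, 115]

query (1,1) [L1,L2,L3,L4,L5] — begin 0,0,0
L1 α=3/4: [138, 723/4, 39]
L2 α=2/7: [1040/7, 5167/28, 69]
L3 α=2/5: [5794/35, 25469/140, 499/5]
L4 α=1/7: [43024/245, 84247/490, 3509/35]
L5 α=4/5: [279204/1225, 186167/2450, 36129/175]
→ [228, 76, 206]


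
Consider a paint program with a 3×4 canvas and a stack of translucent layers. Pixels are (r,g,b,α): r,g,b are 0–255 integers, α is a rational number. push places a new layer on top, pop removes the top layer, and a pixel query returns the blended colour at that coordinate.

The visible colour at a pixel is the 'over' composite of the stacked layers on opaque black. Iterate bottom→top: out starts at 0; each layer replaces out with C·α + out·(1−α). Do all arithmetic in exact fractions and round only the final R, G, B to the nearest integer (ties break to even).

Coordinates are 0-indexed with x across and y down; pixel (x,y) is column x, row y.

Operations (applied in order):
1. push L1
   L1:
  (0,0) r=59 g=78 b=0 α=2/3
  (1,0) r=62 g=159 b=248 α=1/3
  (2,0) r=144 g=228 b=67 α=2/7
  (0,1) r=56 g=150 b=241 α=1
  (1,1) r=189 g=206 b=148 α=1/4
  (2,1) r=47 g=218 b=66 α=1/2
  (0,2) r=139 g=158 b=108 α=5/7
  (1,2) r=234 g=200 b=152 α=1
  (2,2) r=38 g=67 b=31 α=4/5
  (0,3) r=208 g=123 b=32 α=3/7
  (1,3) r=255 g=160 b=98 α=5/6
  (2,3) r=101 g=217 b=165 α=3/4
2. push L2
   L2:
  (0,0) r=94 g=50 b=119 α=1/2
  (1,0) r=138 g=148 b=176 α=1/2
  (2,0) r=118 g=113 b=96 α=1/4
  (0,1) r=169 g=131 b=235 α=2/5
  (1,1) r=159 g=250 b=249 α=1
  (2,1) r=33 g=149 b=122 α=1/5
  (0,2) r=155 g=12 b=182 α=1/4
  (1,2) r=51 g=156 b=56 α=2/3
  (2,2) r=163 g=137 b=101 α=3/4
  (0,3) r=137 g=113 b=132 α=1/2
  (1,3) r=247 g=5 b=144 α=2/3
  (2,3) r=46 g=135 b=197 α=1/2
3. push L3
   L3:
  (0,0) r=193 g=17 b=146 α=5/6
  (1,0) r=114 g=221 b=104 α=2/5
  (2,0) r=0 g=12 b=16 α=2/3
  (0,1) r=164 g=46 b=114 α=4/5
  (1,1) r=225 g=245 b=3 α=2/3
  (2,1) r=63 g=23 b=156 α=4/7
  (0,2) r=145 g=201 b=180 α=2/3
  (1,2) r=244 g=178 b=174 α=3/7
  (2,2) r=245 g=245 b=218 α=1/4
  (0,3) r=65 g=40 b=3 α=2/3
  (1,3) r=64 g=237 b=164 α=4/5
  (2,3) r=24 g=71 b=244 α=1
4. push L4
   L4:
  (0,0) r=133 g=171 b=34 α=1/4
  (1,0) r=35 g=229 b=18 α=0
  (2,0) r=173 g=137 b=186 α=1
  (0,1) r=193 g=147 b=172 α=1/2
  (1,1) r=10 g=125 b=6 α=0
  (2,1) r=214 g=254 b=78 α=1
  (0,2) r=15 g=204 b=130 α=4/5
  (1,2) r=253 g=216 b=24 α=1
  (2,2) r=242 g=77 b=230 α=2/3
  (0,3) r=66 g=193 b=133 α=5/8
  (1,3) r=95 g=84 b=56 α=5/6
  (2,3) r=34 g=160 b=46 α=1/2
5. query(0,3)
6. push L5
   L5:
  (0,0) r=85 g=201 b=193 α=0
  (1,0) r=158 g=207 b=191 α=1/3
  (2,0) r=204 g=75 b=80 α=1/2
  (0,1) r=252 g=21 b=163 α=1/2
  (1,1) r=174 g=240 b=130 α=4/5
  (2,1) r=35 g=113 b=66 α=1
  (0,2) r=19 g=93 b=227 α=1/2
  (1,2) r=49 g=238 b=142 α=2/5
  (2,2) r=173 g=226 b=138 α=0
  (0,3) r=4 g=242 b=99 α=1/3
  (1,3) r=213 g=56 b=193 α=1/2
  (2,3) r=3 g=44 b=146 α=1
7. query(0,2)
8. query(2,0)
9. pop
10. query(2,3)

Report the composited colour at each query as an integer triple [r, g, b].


query (0,3) [L1,L2,L3,L4] — begin 0,0,0
after L1 α=3/7: [624/7, 369/7, 96/7]
after L2 α=1/2: [1583/14, 580/7, 510/7]
after L3 α=2/3: [3403/42, 380/7, 184/7]
after L4 α=5/8: [8023/112, 7895/56, 5207/56]
rounded: [72, 141, 93]

(0,2) stack=L1,L2,L3,L4,L5; from [0,0,0]:
after L1 α=5/7: [695/7, 790/7, 540/7]
after L2 α=1/4: [1585/14, 1227/14, 1447/14]
after L3 α=2/3: [5645/42, 2285/14, 6487/42]
after L4 α=4/5: [1633/42, 13709/70, 28327/210]
after L5 α=1/2: [2431/84, 20219/140, 75997/420]
rounded: [29, 144, 181]

at x=2,y=0 over L1,L2,L3,L4,L5:
L1 α=2/7: [288/7, 456/7, 134/7]
L2 α=1/4: [845/14, 2159/28, 537/14]
L3 α=2/3: [845/42, 2831/84, 985/42]
L4 α=1: [173, 137, 186]
L5 α=1/2: [377/2, 106, 133]
rounded: [188, 106, 133]

(2,3) stack=L1,L2,L3,L4; from [0,0,0]:
after L1 α=3/4: [303/4, 651/4, 495/4]
after L2 α=1/2: [487/8, 1191/8, 1283/8]
after L3 α=1: [24, 71, 244]
after L4 α=1/2: [29, 231/2, 145]
rounded: [29, 116, 145]


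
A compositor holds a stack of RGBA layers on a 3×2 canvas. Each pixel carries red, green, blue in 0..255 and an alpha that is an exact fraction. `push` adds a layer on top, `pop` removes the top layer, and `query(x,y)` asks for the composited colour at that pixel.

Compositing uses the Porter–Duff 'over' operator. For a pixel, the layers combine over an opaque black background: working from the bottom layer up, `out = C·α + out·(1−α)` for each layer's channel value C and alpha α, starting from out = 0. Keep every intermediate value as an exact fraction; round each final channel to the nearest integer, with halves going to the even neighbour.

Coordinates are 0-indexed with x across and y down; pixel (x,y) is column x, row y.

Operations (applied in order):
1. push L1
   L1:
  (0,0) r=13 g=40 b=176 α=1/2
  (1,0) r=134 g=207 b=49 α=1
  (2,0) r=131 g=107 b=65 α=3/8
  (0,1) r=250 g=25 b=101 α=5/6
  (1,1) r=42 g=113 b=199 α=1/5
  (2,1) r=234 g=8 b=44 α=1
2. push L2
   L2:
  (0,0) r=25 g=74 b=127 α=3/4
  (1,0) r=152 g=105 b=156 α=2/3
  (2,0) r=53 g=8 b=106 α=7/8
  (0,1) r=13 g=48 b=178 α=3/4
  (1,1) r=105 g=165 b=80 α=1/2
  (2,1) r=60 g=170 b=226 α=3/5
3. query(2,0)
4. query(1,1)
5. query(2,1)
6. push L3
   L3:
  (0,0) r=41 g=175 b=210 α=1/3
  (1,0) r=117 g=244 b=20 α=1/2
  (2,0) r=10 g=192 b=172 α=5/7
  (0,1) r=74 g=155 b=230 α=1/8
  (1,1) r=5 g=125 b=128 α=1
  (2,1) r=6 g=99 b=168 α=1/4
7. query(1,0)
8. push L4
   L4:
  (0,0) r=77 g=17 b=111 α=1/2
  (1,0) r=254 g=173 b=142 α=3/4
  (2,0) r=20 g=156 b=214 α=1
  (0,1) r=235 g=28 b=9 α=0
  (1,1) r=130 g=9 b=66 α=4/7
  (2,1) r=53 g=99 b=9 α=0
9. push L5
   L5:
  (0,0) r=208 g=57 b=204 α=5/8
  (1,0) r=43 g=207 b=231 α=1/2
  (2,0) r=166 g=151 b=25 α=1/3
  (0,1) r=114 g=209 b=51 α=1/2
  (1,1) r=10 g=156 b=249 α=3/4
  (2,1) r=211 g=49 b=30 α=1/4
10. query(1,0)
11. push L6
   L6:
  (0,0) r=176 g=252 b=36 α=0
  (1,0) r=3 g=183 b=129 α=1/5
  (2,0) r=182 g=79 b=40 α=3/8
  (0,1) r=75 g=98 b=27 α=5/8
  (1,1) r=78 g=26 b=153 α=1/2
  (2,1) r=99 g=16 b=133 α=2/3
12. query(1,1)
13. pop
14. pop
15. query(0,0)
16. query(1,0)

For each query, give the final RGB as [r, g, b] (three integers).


at x=2,y=0 over L1,L2:
L1 α=3/8: [393/8, 321/8, 195/8]
L2 α=7/8: [3361/64, 769/64, 6131/64]
→ [53, 12, 96]

at x=1,y=1 over L1,L2:
+L1 (α=1/5) → [42/5, 113/5, 199/5]
+L2 (α=1/2) → [567/10, 469/5, 599/10]
→ [57, 94, 60]

at x=2,y=1 over L1,L2:
+L1 (α=1) → [234, 8, 44]
+L2 (α=3/5) → [648/5, 526/5, 766/5]
→ [130, 105, 153]

query (1,0) [L1,L2,L3] — begin 0,0,0
+L1 (α=1) → [134, 207, 49]
+L2 (α=2/3) → [146, 139, 361/3]
+L3 (α=1/2) → [263/2, 383/2, 421/6]
= [132, 192, 70]

at x=1,y=0 over L1,L2,L3,L4,L5:
L1 α=1: [134, 207, 49]
L2 α=2/3: [146, 139, 361/3]
L3 α=1/2: [263/2, 383/2, 421/6]
L4 α=3/4: [1787/8, 1421/8, 2977/24]
L5 α=1/2: [2131/16, 3077/16, 8521/48]
→ [133, 192, 178]

query (1,1) [L1,L2,L3,L4,L5,L6] — begin 0,0,0
L1 α=1/5: [42/5, 113/5, 199/5]
L2 α=1/2: [567/10, 469/5, 599/10]
L3 α=1: [5, 125, 128]
L4 α=4/7: [535/7, 411/7, 648/7]
L5 α=3/4: [745/28, 3687/28, 5877/28]
L6 α=1/2: [2929/56, 4415/56, 10161/56]
rounded: [52, 79, 181]

query (0,0) [L1,L2,L3,L4] — begin 0,0,0
L1 α=1/2: [13/2, 20, 88]
L2 α=3/4: [163/8, 121/2, 469/4]
L3 α=1/3: [109/4, 296/3, 889/6]
L4 α=1/2: [417/8, 347/6, 1555/12]
→ [52, 58, 130]

at x=1,y=0 over L1,L2,L3,L4:
after L1 α=1: [134, 207, 49]
after L2 α=2/3: [146, 139, 361/3]
after L3 α=1/2: [263/2, 383/2, 421/6]
after L4 α=3/4: [1787/8, 1421/8, 2977/24]
→ [223, 178, 124]


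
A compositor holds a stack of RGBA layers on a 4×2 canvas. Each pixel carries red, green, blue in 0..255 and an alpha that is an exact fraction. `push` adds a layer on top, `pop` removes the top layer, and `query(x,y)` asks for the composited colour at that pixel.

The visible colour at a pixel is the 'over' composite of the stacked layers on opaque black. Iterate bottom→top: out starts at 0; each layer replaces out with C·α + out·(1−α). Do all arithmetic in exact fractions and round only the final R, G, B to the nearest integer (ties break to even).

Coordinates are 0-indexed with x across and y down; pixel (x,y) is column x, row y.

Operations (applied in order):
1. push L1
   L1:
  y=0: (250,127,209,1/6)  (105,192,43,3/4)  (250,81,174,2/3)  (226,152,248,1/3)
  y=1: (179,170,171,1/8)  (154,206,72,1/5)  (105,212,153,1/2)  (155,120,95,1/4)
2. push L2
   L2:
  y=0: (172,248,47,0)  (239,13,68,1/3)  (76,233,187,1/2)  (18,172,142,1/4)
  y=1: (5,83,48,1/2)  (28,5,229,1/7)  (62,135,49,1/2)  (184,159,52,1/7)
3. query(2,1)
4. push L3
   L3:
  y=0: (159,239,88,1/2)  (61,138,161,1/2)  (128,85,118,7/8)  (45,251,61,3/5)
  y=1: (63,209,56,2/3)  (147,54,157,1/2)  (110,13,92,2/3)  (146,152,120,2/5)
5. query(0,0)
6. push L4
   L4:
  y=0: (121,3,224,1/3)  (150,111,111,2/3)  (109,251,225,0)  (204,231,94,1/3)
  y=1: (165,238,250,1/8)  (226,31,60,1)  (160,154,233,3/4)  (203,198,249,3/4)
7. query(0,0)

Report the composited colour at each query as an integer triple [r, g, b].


query (2,1) [L1,L2] — begin 0,0,0
after L1 α=1/2: [105/2, 106, 153/2]
after L2 α=1/2: [229/4, 241/2, 251/4]
rounded: [57, 120, 63]

(0,0) stack=L1,L2,L3; from [0,0,0]:
+L1 (α=1/6) → [125/3, 127/6, 209/6]
+L2 (α=0) → [125/3, 127/6, 209/6]
+L3 (α=1/2) → [301/3, 1561/12, 737/12]
= [100, 130, 61]

at x=0,y=0 over L1,L2,L3,L4:
L1 α=1/6: [125/3, 127/6, 209/6]
L2 α=0: [125/3, 127/6, 209/6]
L3 α=1/2: [301/3, 1561/12, 737/12]
L4 α=1/3: [965/9, 1579/18, 2081/18]
= [107, 88, 116]
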